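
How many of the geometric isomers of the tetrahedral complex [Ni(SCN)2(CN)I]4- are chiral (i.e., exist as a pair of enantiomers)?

0

Only one geometric arrangement is possible.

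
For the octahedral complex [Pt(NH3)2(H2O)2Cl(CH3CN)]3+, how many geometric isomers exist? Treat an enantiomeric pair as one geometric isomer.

The six octahedral sites form three mutually perpendicular trans pairs.
Systematic placement gives 6 geometric isomers: NH3 trans, H2O trans; NH3 cis, H2O cis (3 arrangements, 2 chiral); NH3 trans, H2O cis; NH3 cis, H2O trans.

6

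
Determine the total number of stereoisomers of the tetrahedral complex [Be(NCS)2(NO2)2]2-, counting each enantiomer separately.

1

In a tetrahedral complex all four positions are equivalent and every pair of ligands is adjacent — there is no cis/trans distinction.
Only one geometric arrangement is possible.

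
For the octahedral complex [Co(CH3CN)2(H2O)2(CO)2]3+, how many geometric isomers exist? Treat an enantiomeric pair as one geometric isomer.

5

The six octahedral sites form three mutually perpendicular trans pairs.
Systematic placement gives 5 geometric isomers: CH3CN trans, H2O trans, CO trans; CH3CN trans, H2O cis, CO cis; CH3CN cis, H2O trans, CO cis; CH3CN cis, H2O cis, CO cis (chiral); CH3CN cis, H2O cis, CO trans.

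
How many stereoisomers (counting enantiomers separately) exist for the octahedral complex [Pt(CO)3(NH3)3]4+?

2

The six octahedral sites form three mutually perpendicular trans pairs.
The distinct arrangements are (2 in all): CO mer; CO fac.
Each arrangement has an internal mirror plane or centre of symmetry, so none is chiral.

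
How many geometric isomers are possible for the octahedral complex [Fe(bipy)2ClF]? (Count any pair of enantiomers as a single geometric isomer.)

2

An octahedron has six vertices in three trans pairs; every non-trans pair is cis.
Each bipy is bidentate and must span two cis positions.
The distinct arrangements are (2 in all): Cl and F mutually trans; Cl and F mutually cis (chiral).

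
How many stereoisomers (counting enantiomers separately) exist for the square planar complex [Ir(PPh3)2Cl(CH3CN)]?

2

A square has two trans pairs of vertices; adjacent vertices are cis.
Systematic placement gives 2 geometric isomers: PPh3 cis; PPh3 trans.
Each arrangement has an internal mirror plane or centre of symmetry, so none is chiral.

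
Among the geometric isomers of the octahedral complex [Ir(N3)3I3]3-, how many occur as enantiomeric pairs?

0

Systematic placement gives 2 geometric isomers: N3 mer; N3 fac.
Each arrangement has an internal mirror plane or centre of symmetry, so none is chiral.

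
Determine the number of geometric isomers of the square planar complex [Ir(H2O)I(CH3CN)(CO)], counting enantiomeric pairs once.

In a square planar complex each vertex has one trans partner and two cis neighbours.
Systematic placement gives 3 geometric isomers: (CH3CN/H2O trans, CO/I trans); (CH3CN/I trans, CO/H2O trans); (CH3CN/CO trans, H2O/I trans).

3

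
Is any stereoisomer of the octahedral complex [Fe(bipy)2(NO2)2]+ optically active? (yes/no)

yes

An octahedron has six vertices in three trans pairs; every non-trans pair is cis.
Each bipy is bidentate and must span two cis positions.
Working through the distinct placements yields 2 geometric isomers: NO2 trans; NO2 cis (chiral).
One of these lacks any improper symmetry element and so occurs as an enantiomeric pair, giving 2 + 1 = 3 stereoisomers in total.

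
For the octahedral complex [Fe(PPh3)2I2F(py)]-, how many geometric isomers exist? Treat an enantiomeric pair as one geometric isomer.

The six octahedral sites form three mutually perpendicular trans pairs.
The distinct arrangements are (6 in all): PPh3 cis, I cis (3 arrangements, 2 chiral); PPh3 trans, I cis; PPh3 cis, I trans; PPh3 trans, I trans.

6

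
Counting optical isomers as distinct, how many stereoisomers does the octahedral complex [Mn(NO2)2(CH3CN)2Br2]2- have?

In an octahedral complex each vertex has one trans partner and four cis neighbours.
Systematic placement gives 5 geometric isomers: NO2 trans, CH3CN trans, Br trans; NO2 cis, CH3CN cis, Br trans; NO2 trans, CH3CN cis, Br cis; NO2 cis, CH3CN cis, Br cis (chiral); NO2 cis, CH3CN trans, Br cis.
One of these lacks any improper symmetry element and so occurs as an enantiomeric pair, giving 5 + 1 = 6 stereoisomers in total.

6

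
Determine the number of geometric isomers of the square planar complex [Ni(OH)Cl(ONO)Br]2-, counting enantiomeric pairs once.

A square has two trans pairs of vertices; adjacent vertices are cis.
There are 3 geometric isomers: (Br/OH trans, Cl/ONO trans); (Br/ONO trans, Cl/OH trans); (Br/Cl trans, OH/ONO trans).

3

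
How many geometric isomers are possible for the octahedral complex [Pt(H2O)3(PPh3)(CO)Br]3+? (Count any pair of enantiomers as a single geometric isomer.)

4

An octahedron has six vertices in three trans pairs; every non-trans pair is cis.
Systematic placement gives 4 geometric isomers: H2O mer (3 arrangements); H2O fac (chiral).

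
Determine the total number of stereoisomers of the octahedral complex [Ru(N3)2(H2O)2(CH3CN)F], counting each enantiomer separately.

8

The six octahedral sites form three mutually perpendicular trans pairs.
The distinct arrangements are (6 in all): N3 trans, H2O trans; N3 cis, H2O cis (3 arrangements, 2 chiral); N3 trans, H2O cis; N3 cis, H2O trans.
Of these, 2 lack any improper symmetry element and so occur as enantiomeric pairs, giving 6 + 2 = 8 stereoisomers in total.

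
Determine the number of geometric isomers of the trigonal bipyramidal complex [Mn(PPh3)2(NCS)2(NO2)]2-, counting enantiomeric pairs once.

A trigonal bipyramid has two axial and three equatorial sites, which are chemically inequivalent.
Systematic enumeration (placing each ligand type in turn and discarding arrangements equivalent by rotation or reflection) gives 5 geometric isomers.

5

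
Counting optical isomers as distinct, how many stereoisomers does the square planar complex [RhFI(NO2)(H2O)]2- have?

A square has two trans pairs of vertices; adjacent vertices are cis.
Systematic placement gives 3 geometric isomers: (F/I trans, H2O/NO2 trans); (F/NO2 trans, H2O/I trans); (F/H2O trans, I/NO2 trans).
Each arrangement has an internal mirror plane or centre of symmetry, so none is chiral.

3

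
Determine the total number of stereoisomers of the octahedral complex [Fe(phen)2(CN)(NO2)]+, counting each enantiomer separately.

3

An octahedron has six vertices in three trans pairs; every non-trans pair is cis.
Each phen is bidentate and must span two cis positions.
Working through the distinct placements yields 2 geometric isomers: CN and NO2 mutually trans; CN and NO2 mutually cis (chiral).
One of these lacks any improper symmetry element and so occurs as an enantiomeric pair, giving 2 + 1 = 3 stereoisomers in total.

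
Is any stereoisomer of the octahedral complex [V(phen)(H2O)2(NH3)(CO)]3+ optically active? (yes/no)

The six octahedral sites form three mutually perpendicular trans pairs.
Each phen is bidentate and must span two cis positions.
There are 4 geometric isomers: H2O cis (3 arrangements, 2 chiral); H2O trans.
Of these, 2 lack any improper symmetry element and so occur as enantiomeric pairs, giving 4 + 2 = 6 stereoisomers in total.

yes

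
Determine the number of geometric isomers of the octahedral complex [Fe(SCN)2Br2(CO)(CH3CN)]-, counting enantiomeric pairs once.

In an octahedral complex each vertex has one trans partner and four cis neighbours.
The distinct arrangements are (6 in all): SCN trans, Br trans; SCN cis, Br trans; SCN trans, Br cis; SCN cis, Br cis (3 arrangements, 2 chiral).

6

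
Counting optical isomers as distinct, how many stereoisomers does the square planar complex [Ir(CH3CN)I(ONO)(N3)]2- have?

3

A square has two trans pairs of vertices; adjacent vertices are cis.
Working through the distinct placements yields 3 geometric isomers: (CH3CN/N3 trans, I/ONO trans); (CH3CN/ONO trans, I/N3 trans); (CH3CN/I trans, N3/ONO trans).
Each arrangement has an internal mirror plane or centre of symmetry, so none is chiral.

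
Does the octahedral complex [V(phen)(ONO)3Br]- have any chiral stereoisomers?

no

Each phen is bidentate and must span two cis positions.
Working through the distinct placements yields 2 geometric isomers: ONO fac; ONO mer.
Each arrangement has an internal mirror plane or centre of symmetry, so none is chiral.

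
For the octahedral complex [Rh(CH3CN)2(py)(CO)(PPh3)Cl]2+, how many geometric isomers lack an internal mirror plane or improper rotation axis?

The six octahedral sites form three mutually perpendicular trans pairs.
Placing the ligands in turn and identifying arrangements related by rotation or reflection leaves 9 distinct geometric isomers.
Of these, 6 lack any improper symmetry element and so occur as enantiomeric pairs, giving 9 + 6 = 15 stereoisomers in total.

6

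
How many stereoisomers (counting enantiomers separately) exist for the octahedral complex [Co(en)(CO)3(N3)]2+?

2

In an octahedral complex each vertex has one trans partner and four cis neighbours.
Each en is bidentate and must span two cis positions.
There are 2 geometric isomers: CO mer; CO fac.
Each arrangement has an internal mirror plane or centre of symmetry, so none is chiral.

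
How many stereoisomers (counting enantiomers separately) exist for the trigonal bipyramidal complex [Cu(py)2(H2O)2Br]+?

A trigonal bipyramid has two axial and three equatorial sites, which are chemically inequivalent.
Exhaustive case analysis gives 5 geometric isomers.
One of these lacks any improper symmetry element and so occurs as an enantiomeric pair, giving 5 + 1 = 6 stereoisomers in total.

6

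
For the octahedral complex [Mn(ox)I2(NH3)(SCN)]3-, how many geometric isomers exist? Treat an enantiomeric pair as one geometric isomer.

4

In an octahedral complex each vertex has one trans partner and four cis neighbours.
Each ox is bidentate and must span two cis positions.
Systematic placement gives 4 geometric isomers: I trans; I cis (3 arrangements, 2 chiral).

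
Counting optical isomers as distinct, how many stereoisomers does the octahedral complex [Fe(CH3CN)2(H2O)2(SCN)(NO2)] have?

8

An octahedron has six vertices in three trans pairs; every non-trans pair is cis.
The distinct arrangements are (6 in all): CH3CN trans, H2O trans; CH3CN trans, H2O cis; CH3CN cis, H2O cis (3 arrangements, 2 chiral); CH3CN cis, H2O trans.
Of these, 2 lack any improper symmetry element and so occur as enantiomeric pairs, giving 6 + 2 = 8 stereoisomers in total.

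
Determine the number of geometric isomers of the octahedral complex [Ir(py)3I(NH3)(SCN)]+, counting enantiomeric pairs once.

4

An octahedron has six vertices in three trans pairs; every non-trans pair is cis.
Working through the distinct placements yields 4 geometric isomers: py mer (3 arrangements); py fac (chiral).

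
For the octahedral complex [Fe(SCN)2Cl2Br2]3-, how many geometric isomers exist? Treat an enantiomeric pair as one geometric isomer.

An octahedron has six vertices in three trans pairs; every non-trans pair is cis.
Systematic placement gives 5 geometric isomers: SCN trans, Cl trans, Br trans; SCN cis, Cl cis, Br trans; SCN trans, Cl cis, Br cis; SCN cis, Cl cis, Br cis (chiral); SCN cis, Cl trans, Br cis.

5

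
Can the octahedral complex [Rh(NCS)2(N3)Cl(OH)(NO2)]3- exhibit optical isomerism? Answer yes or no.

Placing the ligands in turn and identifying arrangements related by rotation or reflection leaves 9 distinct geometric isomers.
Of these, 6 lack any improper symmetry element and so occur as enantiomeric pairs, giving 9 + 6 = 15 stereoisomers in total.

yes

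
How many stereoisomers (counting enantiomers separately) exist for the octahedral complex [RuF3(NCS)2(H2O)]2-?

The distinct arrangements are (3 in all): F mer, NCS trans; F mer, NCS cis; F fac, NCS cis.
Each arrangement has an internal mirror plane or centre of symmetry, so none is chiral.

3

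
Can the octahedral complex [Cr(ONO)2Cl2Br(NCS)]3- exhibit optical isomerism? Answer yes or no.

In an octahedral complex each vertex has one trans partner and four cis neighbours.
Systematic placement gives 6 geometric isomers: ONO trans, Cl cis; ONO cis, Cl cis (3 arrangements, 2 chiral); ONO trans, Cl trans; ONO cis, Cl trans.
Of these, 2 lack any improper symmetry element and so occur as enantiomeric pairs, giving 6 + 2 = 8 stereoisomers in total.

yes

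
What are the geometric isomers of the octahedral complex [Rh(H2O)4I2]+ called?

cis and trans

Working through the distinct placements yields 2 geometric isomers: I trans; I cis.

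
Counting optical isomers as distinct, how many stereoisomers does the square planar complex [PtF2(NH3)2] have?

2

In a square planar complex each vertex has one trans partner and two cis neighbours.
The distinct arrangements are (2 in all): F cis; F trans.
Each arrangement has an internal mirror plane or centre of symmetry, so none is chiral.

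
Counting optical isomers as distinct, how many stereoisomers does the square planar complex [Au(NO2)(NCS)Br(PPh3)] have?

In a square planar complex each vertex has one trans partner and two cis neighbours.
Working through the distinct placements yields 3 geometric isomers: (Br/NO2 trans, NCS/PPh3 trans); (Br/PPh3 trans, NCS/NO2 trans); (Br/NCS trans, NO2/PPh3 trans).
Each arrangement has an internal mirror plane or centre of symmetry, so none is chiral.

3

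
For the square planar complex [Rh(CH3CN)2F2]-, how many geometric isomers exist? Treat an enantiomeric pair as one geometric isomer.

A square has two trans pairs of vertices; adjacent vertices are cis.
There are 2 geometric isomers: CH3CN cis; CH3CN trans.

2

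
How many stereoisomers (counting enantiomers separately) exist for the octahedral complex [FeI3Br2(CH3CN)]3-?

3

In an octahedral complex each vertex has one trans partner and four cis neighbours.
Working through the distinct placements yields 3 geometric isomers: I mer, Br trans; I mer, Br cis; I fac, Br cis.
Each arrangement has an internal mirror plane or centre of symmetry, so none is chiral.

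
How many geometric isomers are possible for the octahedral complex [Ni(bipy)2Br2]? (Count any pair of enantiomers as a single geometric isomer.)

2

Each bipy is bidentate and must span two cis positions.
Systematic placement gives 2 geometric isomers: Br trans; Br cis (chiral).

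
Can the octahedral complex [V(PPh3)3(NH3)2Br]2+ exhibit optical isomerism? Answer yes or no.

no

In an octahedral complex each vertex has one trans partner and four cis neighbours.
Working through the distinct placements yields 3 geometric isomers: PPh3 mer, NH3 cis; PPh3 mer, NH3 trans; PPh3 fac, NH3 cis.
Each arrangement has an internal mirror plane or centre of symmetry, so none is chiral.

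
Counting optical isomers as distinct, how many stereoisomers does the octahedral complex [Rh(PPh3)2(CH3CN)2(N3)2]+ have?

6

The six octahedral sites form three mutually perpendicular trans pairs.
Working through the distinct placements yields 5 geometric isomers: PPh3 trans, CH3CN trans, N3 trans; PPh3 cis, CH3CN trans, N3 cis; PPh3 trans, CH3CN cis, N3 cis; PPh3 cis, CH3CN cis, N3 cis (chiral); PPh3 cis, CH3CN cis, N3 trans.
One of these lacks any improper symmetry element and so occurs as an enantiomeric pair, giving 5 + 1 = 6 stereoisomers in total.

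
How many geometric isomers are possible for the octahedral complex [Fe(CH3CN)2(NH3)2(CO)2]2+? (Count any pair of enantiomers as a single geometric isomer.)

In an octahedral complex each vertex has one trans partner and four cis neighbours.
There are 5 geometric isomers: CH3CN trans, NH3 trans, CO trans; CH3CN trans, NH3 cis, CO cis; CH3CN cis, NH3 trans, CO cis; CH3CN cis, NH3 cis, CO cis (chiral); CH3CN cis, NH3 cis, CO trans.

5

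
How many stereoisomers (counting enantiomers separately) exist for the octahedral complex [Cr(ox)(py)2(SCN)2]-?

4

In an octahedral complex each vertex has one trans partner and four cis neighbours.
Each ox is bidentate and must span two cis positions.
Systematic placement gives 3 geometric isomers: py cis, SCN trans; py trans, SCN cis; py cis, SCN cis (chiral).
One of these lacks any improper symmetry element and so occurs as an enantiomeric pair, giving 3 + 1 = 4 stereoisomers in total.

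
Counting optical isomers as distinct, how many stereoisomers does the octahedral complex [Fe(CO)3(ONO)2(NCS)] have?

In an octahedral complex each vertex has one trans partner and four cis neighbours.
Working through the distinct placements yields 3 geometric isomers: CO mer, ONO trans; CO mer, ONO cis; CO fac, ONO cis.
Each arrangement has an internal mirror plane or centre of symmetry, so none is chiral.

3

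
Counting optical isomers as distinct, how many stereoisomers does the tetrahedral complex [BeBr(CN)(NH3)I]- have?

All four vertices of a tetrahedron are equivalent and mutually adjacent, so cis/trans isomerism cannot arise.
Only one geometric arrangement is possible; it has no improper symmetry element, so it exists as a pair of enantiomers (2 stereoisomers).

2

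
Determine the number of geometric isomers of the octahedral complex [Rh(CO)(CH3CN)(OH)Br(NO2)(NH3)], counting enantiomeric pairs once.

15

An octahedron has six vertices in three trans pairs; every non-trans pair is cis.
Exhaustive case analysis gives 15 geometric isomers.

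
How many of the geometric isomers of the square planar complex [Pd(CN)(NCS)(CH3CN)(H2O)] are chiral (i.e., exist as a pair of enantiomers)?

0

Systematic placement gives 3 geometric isomers: (CH3CN/H2O trans, CN/NCS trans); (CH3CN/NCS trans, CN/H2O trans); (CH3CN/CN trans, H2O/NCS trans).
Each arrangement has an internal mirror plane or centre of symmetry, so none is chiral.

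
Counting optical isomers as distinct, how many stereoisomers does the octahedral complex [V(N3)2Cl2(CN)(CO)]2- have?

The six octahedral sites form three mutually perpendicular trans pairs.
There are 6 geometric isomers: N3 trans, Cl trans; N3 cis, Cl cis (3 arrangements, 2 chiral); N3 trans, Cl cis; N3 cis, Cl trans.
Of these, 2 lack any improper symmetry element and so occur as enantiomeric pairs, giving 6 + 2 = 8 stereoisomers in total.

8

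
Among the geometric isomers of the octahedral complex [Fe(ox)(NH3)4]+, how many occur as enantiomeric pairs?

The six octahedral sites form three mutually perpendicular trans pairs.
Each ox is bidentate and must span two cis positions.
Only one geometric arrangement is possible.

0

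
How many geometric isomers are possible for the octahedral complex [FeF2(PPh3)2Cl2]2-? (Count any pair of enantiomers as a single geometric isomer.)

The six octahedral sites form three mutually perpendicular trans pairs.
The distinct arrangements are (5 in all): F trans, PPh3 trans, Cl trans; F cis, PPh3 cis, Cl trans; F cis, PPh3 trans, Cl cis; F cis, PPh3 cis, Cl cis (chiral); F trans, PPh3 cis, Cl cis.

5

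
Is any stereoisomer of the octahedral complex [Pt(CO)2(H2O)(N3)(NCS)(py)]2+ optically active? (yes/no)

yes

Exhaustive case analysis gives 9 geometric isomers.
Of these, 6 lack any improper symmetry element and so occur as enantiomeric pairs, giving 9 + 6 = 15 stereoisomers in total.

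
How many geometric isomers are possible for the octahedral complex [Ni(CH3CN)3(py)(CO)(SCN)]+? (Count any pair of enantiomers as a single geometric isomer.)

An octahedron has six vertices in three trans pairs; every non-trans pair is cis.
The distinct arrangements are (4 in all): CH3CN mer (3 arrangements); CH3CN fac (chiral).

4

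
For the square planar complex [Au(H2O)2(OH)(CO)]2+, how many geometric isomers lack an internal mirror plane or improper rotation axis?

0

In a square planar complex each vertex has one trans partner and two cis neighbours.
The distinct arrangements are (2 in all): H2O cis; H2O trans.
Each arrangement has an internal mirror plane or centre of symmetry, so none is chiral.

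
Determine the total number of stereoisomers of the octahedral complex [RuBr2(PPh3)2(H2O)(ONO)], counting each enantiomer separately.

The six octahedral sites form three mutually perpendicular trans pairs.
Systematic placement gives 6 geometric isomers: Br trans, PPh3 trans; Br trans, PPh3 cis; Br cis, PPh3 trans; Br cis, PPh3 cis (3 arrangements, 2 chiral).
Of these, 2 lack any improper symmetry element and so occur as enantiomeric pairs, giving 6 + 2 = 8 stereoisomers in total.

8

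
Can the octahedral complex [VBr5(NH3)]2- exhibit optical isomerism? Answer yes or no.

Only one geometric arrangement is possible.

no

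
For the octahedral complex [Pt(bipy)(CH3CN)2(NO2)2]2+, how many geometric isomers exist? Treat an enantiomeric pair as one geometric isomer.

In an octahedral complex each vertex has one trans partner and four cis neighbours.
Each bipy is bidentate and must span two cis positions.
Working through the distinct placements yields 3 geometric isomers: CH3CN trans, NO2 cis; CH3CN cis, NO2 cis (chiral); CH3CN cis, NO2 trans.

3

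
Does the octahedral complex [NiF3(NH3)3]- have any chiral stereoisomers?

In an octahedral complex each vertex has one trans partner and four cis neighbours.
Systematic placement gives 2 geometric isomers: F mer; F fac.
Each arrangement has an internal mirror plane or centre of symmetry, so none is chiral.

no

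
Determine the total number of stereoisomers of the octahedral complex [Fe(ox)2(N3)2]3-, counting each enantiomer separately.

3

In an octahedral complex each vertex has one trans partner and four cis neighbours.
Each ox is bidentate and must span two cis positions.
Working through the distinct placements yields 2 geometric isomers: N3 trans; N3 cis (chiral).
One of these lacks any improper symmetry element and so occurs as an enantiomeric pair, giving 2 + 1 = 3 stereoisomers in total.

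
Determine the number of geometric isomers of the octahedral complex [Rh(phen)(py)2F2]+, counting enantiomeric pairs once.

3

Each phen is bidentate and must span two cis positions.
Working through the distinct placements yields 3 geometric isomers: py cis, F trans; py trans, F cis; py cis, F cis (chiral).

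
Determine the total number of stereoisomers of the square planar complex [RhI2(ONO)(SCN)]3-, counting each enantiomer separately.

2

In a square planar complex each vertex has one trans partner and two cis neighbours.
The distinct arrangements are (2 in all): I cis; I trans.
Each arrangement has an internal mirror plane or centre of symmetry, so none is chiral.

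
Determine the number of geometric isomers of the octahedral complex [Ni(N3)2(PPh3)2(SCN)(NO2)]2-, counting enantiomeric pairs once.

Working through the distinct placements yields 6 geometric isomers: N3 trans, PPh3 cis; N3 trans, PPh3 trans; N3 cis, PPh3 cis (3 arrangements, 2 chiral); N3 cis, PPh3 trans.

6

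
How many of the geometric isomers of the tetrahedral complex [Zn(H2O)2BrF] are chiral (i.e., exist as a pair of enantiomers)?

0

All four vertices of a tetrahedron are equivalent and mutually adjacent, so cis/trans isomerism cannot arise.
Only one geometric arrangement is possible.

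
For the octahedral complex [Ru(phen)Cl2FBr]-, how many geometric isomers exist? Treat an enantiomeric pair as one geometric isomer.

4

The six octahedral sites form three mutually perpendicular trans pairs.
Each phen is bidentate and must span two cis positions.
There are 4 geometric isomers: Cl cis (3 arrangements, 2 chiral); Cl trans.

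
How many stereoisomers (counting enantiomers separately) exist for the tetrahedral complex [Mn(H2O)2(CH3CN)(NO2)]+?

1

All four vertices of a tetrahedron are equivalent and mutually adjacent, so cis/trans isomerism cannot arise.
Only one geometric arrangement is possible.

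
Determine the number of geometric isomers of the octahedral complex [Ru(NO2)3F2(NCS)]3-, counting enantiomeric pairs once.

An octahedron has six vertices in three trans pairs; every non-trans pair is cis.
Working through the distinct placements yields 3 geometric isomers: NO2 mer, F trans; NO2 mer, F cis; NO2 fac, F cis.

3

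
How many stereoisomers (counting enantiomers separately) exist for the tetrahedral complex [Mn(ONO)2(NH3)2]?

All four vertices of a tetrahedron are equivalent and mutually adjacent, so cis/trans isomerism cannot arise.
Only one geometric arrangement is possible.

1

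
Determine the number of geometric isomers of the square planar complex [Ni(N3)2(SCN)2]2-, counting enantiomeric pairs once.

In a square planar complex each vertex has one trans partner and two cis neighbours.
Systematic placement gives 2 geometric isomers: N3 cis; N3 trans.

2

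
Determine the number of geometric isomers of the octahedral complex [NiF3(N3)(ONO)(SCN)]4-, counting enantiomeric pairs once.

In an octahedral complex each vertex has one trans partner and four cis neighbours.
There are 4 geometric isomers: F mer (3 arrangements); F fac (chiral).

4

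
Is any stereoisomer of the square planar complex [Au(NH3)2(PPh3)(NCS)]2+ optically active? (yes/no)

In a square planar complex each vertex has one trans partner and two cis neighbours.
There are 2 geometric isomers: NH3 cis; NH3 trans.
Each arrangement has an internal mirror plane or centre of symmetry, so none is chiral.

no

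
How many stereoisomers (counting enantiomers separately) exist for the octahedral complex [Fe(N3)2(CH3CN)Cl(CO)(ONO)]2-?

15

In an octahedral complex each vertex has one trans partner and four cis neighbours.
Exhaustive case analysis gives 9 geometric isomers.
Of these, 6 lack any improper symmetry element and so occur as enantiomeric pairs, giving 9 + 6 = 15 stereoisomers in total.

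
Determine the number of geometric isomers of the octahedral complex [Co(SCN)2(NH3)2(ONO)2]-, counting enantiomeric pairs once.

An octahedron has six vertices in three trans pairs; every non-trans pair is cis.
Systematic placement gives 5 geometric isomers: SCN trans, NH3 trans, ONO trans; SCN cis, NH3 trans, ONO cis; SCN trans, NH3 cis, ONO cis; SCN cis, NH3 cis, ONO cis (chiral); SCN cis, NH3 cis, ONO trans.

5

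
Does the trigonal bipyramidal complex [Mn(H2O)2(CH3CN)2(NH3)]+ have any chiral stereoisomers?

In a trigonal bipyramid the two axial positions differ from the three equatorial ones.
Systematic enumeration (placing each ligand type in turn and discarding arrangements equivalent by rotation or reflection) gives 5 geometric isomers.
One of these lacks any improper symmetry element and so occurs as an enantiomeric pair, giving 5 + 1 = 6 stereoisomers in total.

yes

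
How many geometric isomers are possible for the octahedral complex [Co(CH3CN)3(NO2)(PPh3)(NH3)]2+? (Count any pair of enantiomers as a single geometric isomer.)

In an octahedral complex each vertex has one trans partner and four cis neighbours.
Working through the distinct placements yields 4 geometric isomers: CH3CN mer (3 arrangements); CH3CN fac (chiral).

4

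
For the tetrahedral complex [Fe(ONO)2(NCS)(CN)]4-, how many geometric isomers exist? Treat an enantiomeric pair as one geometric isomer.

1

All four vertices of a tetrahedron are equivalent and mutually adjacent, so cis/trans isomerism cannot arise.
Only one geometric arrangement is possible.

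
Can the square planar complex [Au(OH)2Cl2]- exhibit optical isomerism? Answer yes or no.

A square has two trans pairs of vertices; adjacent vertices are cis.
Working through the distinct placements yields 2 geometric isomers: OH cis; OH trans.
Each arrangement has an internal mirror plane or centre of symmetry, so none is chiral.

no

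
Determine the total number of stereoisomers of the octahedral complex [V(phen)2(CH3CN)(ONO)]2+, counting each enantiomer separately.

3

The six octahedral sites form three mutually perpendicular trans pairs.
Each phen is bidentate and must span two cis positions.
Systematic placement gives 2 geometric isomers: CH3CN and ONO mutually trans; CH3CN and ONO mutually cis (chiral).
One of these lacks any improper symmetry element and so occurs as an enantiomeric pair, giving 2 + 1 = 3 stereoisomers in total.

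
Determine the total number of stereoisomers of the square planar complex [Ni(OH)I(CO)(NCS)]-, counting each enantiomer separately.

3

A square has two trans pairs of vertices; adjacent vertices are cis.
There are 3 geometric isomers: (CO/NCS trans, I/OH trans); (CO/OH trans, I/NCS trans); (CO/I trans, NCS/OH trans).
Each arrangement has an internal mirror plane or centre of symmetry, so none is chiral.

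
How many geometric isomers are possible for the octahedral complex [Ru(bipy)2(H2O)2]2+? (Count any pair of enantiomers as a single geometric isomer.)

The six octahedral sites form three mutually perpendicular trans pairs.
Each bipy is bidentate and must span two cis positions.
The distinct arrangements are (2 in all): H2O trans; H2O cis (chiral).

2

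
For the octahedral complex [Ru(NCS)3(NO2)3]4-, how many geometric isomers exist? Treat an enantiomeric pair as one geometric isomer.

In an octahedral complex each vertex has one trans partner and four cis neighbours.
The distinct arrangements are (2 in all): NCS mer; NCS fac.

2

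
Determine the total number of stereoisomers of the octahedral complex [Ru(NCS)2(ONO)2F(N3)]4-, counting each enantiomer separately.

The distinct arrangements are (6 in all): NCS trans, ONO trans; NCS cis, ONO cis (3 arrangements, 2 chiral); NCS cis, ONO trans; NCS trans, ONO cis.
Of these, 2 lack any improper symmetry element and so occur as enantiomeric pairs, giving 6 + 2 = 8 stereoisomers in total.

8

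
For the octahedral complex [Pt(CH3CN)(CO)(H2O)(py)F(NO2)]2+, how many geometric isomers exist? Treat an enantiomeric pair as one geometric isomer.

15

Exhaustive case analysis gives 15 geometric isomers.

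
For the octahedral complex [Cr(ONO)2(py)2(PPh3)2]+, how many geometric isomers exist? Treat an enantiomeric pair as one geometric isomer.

5

An octahedron has six vertices in three trans pairs; every non-trans pair is cis.
There are 5 geometric isomers: ONO trans, py trans, PPh3 trans; ONO trans, py cis, PPh3 cis; ONO cis, py trans, PPh3 cis; ONO cis, py cis, PPh3 cis (chiral); ONO cis, py cis, PPh3 trans.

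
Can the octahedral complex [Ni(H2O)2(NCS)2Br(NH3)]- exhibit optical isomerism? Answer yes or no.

In an octahedral complex each vertex has one trans partner and four cis neighbours.
There are 6 geometric isomers: H2O cis, NCS cis (3 arrangements, 2 chiral); H2O cis, NCS trans; H2O trans, NCS cis; H2O trans, NCS trans.
Of these, 2 lack any improper symmetry element and so occur as enantiomeric pairs, giving 6 + 2 = 8 stereoisomers in total.

yes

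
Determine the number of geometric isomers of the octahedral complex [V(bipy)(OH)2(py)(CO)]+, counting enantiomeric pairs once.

The six octahedral sites form three mutually perpendicular trans pairs.
Each bipy is bidentate and must span two cis positions.
Working through the distinct placements yields 4 geometric isomers: OH cis (3 arrangements, 2 chiral); OH trans.

4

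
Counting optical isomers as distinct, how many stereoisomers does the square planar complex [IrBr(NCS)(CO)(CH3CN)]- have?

3

There are 3 geometric isomers: (Br/CO trans, CH3CN/NCS trans); (Br/NCS trans, CH3CN/CO trans); (Br/CH3CN trans, CO/NCS trans).
Each arrangement has an internal mirror plane or centre of symmetry, so none is chiral.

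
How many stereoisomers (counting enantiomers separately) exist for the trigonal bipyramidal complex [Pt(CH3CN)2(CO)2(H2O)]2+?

6

Placing the ligands in turn and identifying arrangements related by rotation or reflection leaves 5 distinct geometric isomers.
One of these lacks any improper symmetry element and so occurs as an enantiomeric pair, giving 5 + 1 = 6 stereoisomers in total.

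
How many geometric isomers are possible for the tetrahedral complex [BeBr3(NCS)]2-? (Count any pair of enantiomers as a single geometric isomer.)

All four vertices of a tetrahedron are equivalent and mutually adjacent, so cis/trans isomerism cannot arise.
Only one geometric arrangement is possible.

1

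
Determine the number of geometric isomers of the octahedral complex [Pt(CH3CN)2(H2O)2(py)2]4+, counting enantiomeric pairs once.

5

The six octahedral sites form three mutually perpendicular trans pairs.
There are 5 geometric isomers: CH3CN trans, H2O trans, py trans; CH3CN trans, H2O cis, py cis; CH3CN cis, H2O cis, py trans; CH3CN cis, H2O cis, py cis (chiral); CH3CN cis, H2O trans, py cis.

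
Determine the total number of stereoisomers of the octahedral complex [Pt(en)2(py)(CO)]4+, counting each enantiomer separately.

An octahedron has six vertices in three trans pairs; every non-trans pair is cis.
Each en is bidentate and must span two cis positions.
The distinct arrangements are (2 in all): py and CO mutually cis (chiral); py and CO mutually trans.
One of these lacks any improper symmetry element and so occurs as an enantiomeric pair, giving 2 + 1 = 3 stereoisomers in total.

3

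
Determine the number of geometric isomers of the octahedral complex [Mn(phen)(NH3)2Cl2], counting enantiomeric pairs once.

In an octahedral complex each vertex has one trans partner and four cis neighbours.
Each phen is bidentate and must span two cis positions.
There are 3 geometric isomers: NH3 cis, Cl trans; NH3 cis, Cl cis (chiral); NH3 trans, Cl cis.

3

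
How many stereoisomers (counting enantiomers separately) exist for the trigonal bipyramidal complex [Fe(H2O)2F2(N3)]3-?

6

Exhaustive case analysis gives 5 geometric isomers.
One of these lacks any improper symmetry element and so occurs as an enantiomeric pair, giving 5 + 1 = 6 stereoisomers in total.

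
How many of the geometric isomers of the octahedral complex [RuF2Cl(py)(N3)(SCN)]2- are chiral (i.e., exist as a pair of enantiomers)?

6

The six octahedral sites form three mutually perpendicular trans pairs.
Placing the ligands in turn and identifying arrangements related by rotation or reflection leaves 9 distinct geometric isomers.
Of these, 6 lack any improper symmetry element and so occur as enantiomeric pairs, giving 9 + 6 = 15 stereoisomers in total.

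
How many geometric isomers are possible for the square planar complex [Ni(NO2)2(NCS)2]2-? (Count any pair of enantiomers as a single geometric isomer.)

In a square planar complex each vertex has one trans partner and two cis neighbours.
Working through the distinct placements yields 2 geometric isomers: NO2 cis; NO2 trans.

2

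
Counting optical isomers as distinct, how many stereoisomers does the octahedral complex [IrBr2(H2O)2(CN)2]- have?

In an octahedral complex each vertex has one trans partner and four cis neighbours.
Working through the distinct placements yields 5 geometric isomers: Br trans, H2O trans, CN trans; Br trans, H2O cis, CN cis; Br cis, H2O trans, CN cis; Br cis, H2O cis, CN cis (chiral); Br cis, H2O cis, CN trans.
One of these lacks any improper symmetry element and so occurs as an enantiomeric pair, giving 5 + 1 = 6 stereoisomers in total.

6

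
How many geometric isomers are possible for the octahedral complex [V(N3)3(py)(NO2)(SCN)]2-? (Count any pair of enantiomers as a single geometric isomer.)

4

In an octahedral complex each vertex has one trans partner and four cis neighbours.
There are 4 geometric isomers: N3 mer (3 arrangements); N3 fac (chiral).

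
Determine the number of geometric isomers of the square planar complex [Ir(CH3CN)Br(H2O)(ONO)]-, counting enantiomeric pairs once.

3

In a square planar complex each vertex has one trans partner and two cis neighbours.
The distinct arrangements are (3 in all): (Br/H2O trans, CH3CN/ONO trans); (Br/ONO trans, CH3CN/H2O trans); (Br/CH3CN trans, H2O/ONO trans).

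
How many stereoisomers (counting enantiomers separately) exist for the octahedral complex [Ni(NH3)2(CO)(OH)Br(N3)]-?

Systematic enumeration (placing each ligand type in turn and discarding arrangements equivalent by rotation or reflection) gives 9 geometric isomers.
Of these, 6 lack any improper symmetry element and so occur as enantiomeric pairs, giving 9 + 6 = 15 stereoisomers in total.

15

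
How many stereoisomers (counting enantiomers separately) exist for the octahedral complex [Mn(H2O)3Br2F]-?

3

In an octahedral complex each vertex has one trans partner and four cis neighbours.
The distinct arrangements are (3 in all): H2O mer, Br trans; H2O mer, Br cis; H2O fac, Br cis.
Each arrangement has an internal mirror plane or centre of symmetry, so none is chiral.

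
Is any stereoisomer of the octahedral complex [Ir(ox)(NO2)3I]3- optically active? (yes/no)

no

Each ox is bidentate and must span two cis positions.
There are 2 geometric isomers: NO2 fac; NO2 mer.
Each arrangement has an internal mirror plane or centre of symmetry, so none is chiral.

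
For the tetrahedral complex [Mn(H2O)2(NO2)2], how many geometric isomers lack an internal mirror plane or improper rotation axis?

0

All four vertices of a tetrahedron are equivalent and mutually adjacent, so cis/trans isomerism cannot arise.
Only one geometric arrangement is possible.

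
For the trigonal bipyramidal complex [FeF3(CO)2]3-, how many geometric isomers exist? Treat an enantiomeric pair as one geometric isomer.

The distinct arrangements are (3 in all): CO both axial; CO one axial, one equatorial; CO both equatorial.

3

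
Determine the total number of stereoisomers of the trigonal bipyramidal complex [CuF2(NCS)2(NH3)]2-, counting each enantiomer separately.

6

Systematic enumeration (placing each ligand type in turn and discarding arrangements equivalent by rotation or reflection) gives 5 geometric isomers.
One of these lacks any improper symmetry element and so occurs as an enantiomeric pair, giving 5 + 1 = 6 stereoisomers in total.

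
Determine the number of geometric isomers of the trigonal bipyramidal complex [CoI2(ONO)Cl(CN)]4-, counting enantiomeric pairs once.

7

In a trigonal bipyramid the two axial positions differ from the three equatorial ones.
Systematic enumeration (placing each ligand type in turn and discarding arrangements equivalent by rotation or reflection) gives 7 geometric isomers.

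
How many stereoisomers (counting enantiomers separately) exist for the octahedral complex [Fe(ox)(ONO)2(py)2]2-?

Each ox is bidentate and must span two cis positions.
There are 3 geometric isomers: ONO trans, py cis; ONO cis, py trans; ONO cis, py cis (chiral).
One of these lacks any improper symmetry element and so occurs as an enantiomeric pair, giving 3 + 1 = 4 stereoisomers in total.

4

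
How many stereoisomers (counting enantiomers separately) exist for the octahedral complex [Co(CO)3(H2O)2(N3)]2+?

3

The six octahedral sites form three mutually perpendicular trans pairs.
The distinct arrangements are (3 in all): CO mer, H2O cis; CO mer, H2O trans; CO fac, H2O cis.
Each arrangement has an internal mirror plane or centre of symmetry, so none is chiral.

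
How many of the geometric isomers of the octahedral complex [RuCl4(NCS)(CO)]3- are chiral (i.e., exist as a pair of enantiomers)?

An octahedron has six vertices in three trans pairs; every non-trans pair is cis.
Systematic placement gives 2 geometric isomers: NCS and CO mutually cis; NCS and CO mutually trans.
Each arrangement has an internal mirror plane or centre of symmetry, so none is chiral.

0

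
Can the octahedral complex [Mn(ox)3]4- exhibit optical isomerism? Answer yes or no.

The six octahedral sites form three mutually perpendicular trans pairs.
Each ox is bidentate and must span two cis positions.
Only one geometric arrangement is possible; it has no improper symmetry element, so it exists as a pair of enantiomers (2 stereoisomers).

yes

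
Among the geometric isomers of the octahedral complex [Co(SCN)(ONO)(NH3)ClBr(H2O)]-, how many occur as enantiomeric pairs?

15

The six octahedral sites form three mutually perpendicular trans pairs.
Systematic enumeration (placing each ligand type in turn and discarding arrangements equivalent by rotation or reflection) gives 15 geometric isomers.
Of these, 15 lack any improper symmetry element and so occur as enantiomeric pairs, giving 15 + 15 = 30 stereoisomers in total.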